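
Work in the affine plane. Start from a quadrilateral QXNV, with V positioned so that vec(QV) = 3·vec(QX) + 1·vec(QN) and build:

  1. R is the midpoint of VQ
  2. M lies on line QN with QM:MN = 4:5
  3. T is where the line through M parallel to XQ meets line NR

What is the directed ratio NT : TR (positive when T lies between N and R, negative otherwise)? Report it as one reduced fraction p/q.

Set Q = (0, 0), X = (1, 0), N = (0, 1), V = (3, 1); any affine frame gives the same invariant.
1. R is the midpoint of VQ ⇒ R = (3/2, 1/2)
2. M lies on line QN with QM:MN = 4:5 ⇒ M = (0, 4/9)
3. T is where the line through M parallel to XQ meets line NR ⇒ T = (5/3, 4/9)
T = N + t·(R−N) with t = 10/9, so NT:TR = t:(1−t) = 10/9:-1/9

NT:TR = -10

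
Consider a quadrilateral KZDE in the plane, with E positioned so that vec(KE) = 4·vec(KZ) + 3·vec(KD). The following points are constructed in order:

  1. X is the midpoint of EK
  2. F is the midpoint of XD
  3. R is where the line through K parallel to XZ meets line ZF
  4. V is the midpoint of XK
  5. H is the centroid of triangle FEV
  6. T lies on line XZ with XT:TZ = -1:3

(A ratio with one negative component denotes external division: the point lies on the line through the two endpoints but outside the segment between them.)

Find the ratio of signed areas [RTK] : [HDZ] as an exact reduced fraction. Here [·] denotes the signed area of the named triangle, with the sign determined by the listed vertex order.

[RTK]:[HDZ] = -9/16

Set K = (0, 0), Z = (1, 0), D = (0, 1), E = (4, 3); any affine frame gives the same invariant.
1. X is the midpoint of EK ⇒ X = (2, 3/2)
2. F is the midpoint of XD ⇒ F = (1, 5/4)
3. R is where the line through K parallel to XZ meets line ZF ⇒ R = (1, 3/2)
4. V is the midpoint of XK ⇒ V = (1, 3/4)
5. H is the centroid of triangle FEV ⇒ H = (2, 5/3)
6. T lies on line XZ with XT:TZ = -1:3 ⇒ T = (5/2, 9/4)
2·[RTK] = -3/2, 2·[HDZ] = 8/3
[RTK]:[HDZ] = -3/2:8/3 = -9/16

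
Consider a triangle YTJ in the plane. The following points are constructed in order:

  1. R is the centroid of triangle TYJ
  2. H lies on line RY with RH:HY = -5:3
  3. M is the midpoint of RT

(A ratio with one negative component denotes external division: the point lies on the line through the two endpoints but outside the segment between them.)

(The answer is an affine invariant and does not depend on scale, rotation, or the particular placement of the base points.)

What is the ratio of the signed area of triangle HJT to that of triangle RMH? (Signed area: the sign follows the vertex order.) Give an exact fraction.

Choose coordinates Y = (0, 0), T = (1, 0), J = (0, 1).
1. R is the centroid of triangle TYJ ⇒ R = (1/3, 1/3)
2. H lies on line RY with RH:HY = -5:3 ⇒ H = (-1/2, -1/2)
3. M is the midpoint of RT ⇒ M = (2/3, 1/6)
2·[HJT] = -2, 2·[RMH] = -5/12
[HJT]:[RMH] = -2:-5/12 = 24/5

[HJT]:[RMH] = 24/5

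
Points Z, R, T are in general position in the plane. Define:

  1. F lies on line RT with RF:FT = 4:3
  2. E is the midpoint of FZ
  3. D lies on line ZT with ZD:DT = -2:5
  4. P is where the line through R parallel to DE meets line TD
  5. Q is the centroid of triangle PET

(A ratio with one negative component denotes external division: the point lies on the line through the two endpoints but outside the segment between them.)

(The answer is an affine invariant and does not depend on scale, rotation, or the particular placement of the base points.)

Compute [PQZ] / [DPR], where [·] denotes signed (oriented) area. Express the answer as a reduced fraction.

Choose coordinates Z = (0, 0), R = (1, 0), T = (0, 1).
1. F lies on line RT with RF:FT = 4:3 ⇒ F = (3/7, 4/7)
2. E is the midpoint of FZ ⇒ E = (3/14, 2/7)
3. D lies on line ZT with ZD:DT = -2:5 ⇒ D = (0, -2/3)
4. P is where the line through R parallel to DE meets line TD ⇒ P = (0, -40/9)
5. Q is the centroid of triangle PET ⇒ Q = (1/14, -199/189)
2·[PQZ] = 20/63, 2·[DPR] = 34/9
[PQZ]:[DPR] = 20/63:34/9 = 10/119

[PQZ]:[DPR] = 10/119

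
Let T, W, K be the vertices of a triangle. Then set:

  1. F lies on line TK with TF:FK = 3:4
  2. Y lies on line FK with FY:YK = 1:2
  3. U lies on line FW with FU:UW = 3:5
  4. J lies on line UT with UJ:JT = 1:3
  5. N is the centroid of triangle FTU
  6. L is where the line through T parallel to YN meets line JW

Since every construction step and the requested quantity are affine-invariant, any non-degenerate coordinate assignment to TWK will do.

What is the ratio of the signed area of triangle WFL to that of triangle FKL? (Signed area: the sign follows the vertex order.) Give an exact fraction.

[WFL]:[FKL] = 26/9

Choose coordinates T = (0, 0), W = (1, 0), K = (0, 1).
1. F lies on line TK with TF:FK = 3:4 ⇒ F = (0, 3/7)
2. Y lies on line FK with FY:YK = 1:2 ⇒ Y = (0, 13/21)
3. U lies on line FW with FU:UW = 3:5 ⇒ U = (3/8, 15/56)
4. J lies on line UT with UJ:JT = 1:3 ⇒ J = (9/32, 45/224)
5. N is the centroid of triangle FTU ⇒ N = (1/8, 13/56)
6. L is where the line through T parallel to YN meets line JW ⇒ L = (-27/272, 585/1904)
2·[WFL] = 39/238, 2·[FKL] = 27/476
[WFL]:[FKL] = 39/238:27/476 = 26/9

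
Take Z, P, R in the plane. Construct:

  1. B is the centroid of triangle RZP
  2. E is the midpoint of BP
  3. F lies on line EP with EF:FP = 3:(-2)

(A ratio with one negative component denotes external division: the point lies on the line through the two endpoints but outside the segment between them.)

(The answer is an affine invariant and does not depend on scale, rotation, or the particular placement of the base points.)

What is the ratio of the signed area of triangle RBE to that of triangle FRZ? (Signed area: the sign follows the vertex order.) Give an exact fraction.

[RBE]:[FRZ] = 1/10

Assign Z = (0, 0), P = (1, 0), R = (0, 1) — the answer is frame-independent, so this choice is without loss of generality.
1. B is the centroid of triangle RZP ⇒ B = (1/3, 1/3)
2. E is the midpoint of BP ⇒ E = (2/3, 1/6)
3. F lies on line EP with EF:FP = 3:(-2) ⇒ F = (5/3, -1/3)
2·[RBE] = 1/6, 2·[FRZ] = 5/3
[RBE]:[FRZ] = 1/6:5/3 = 1/10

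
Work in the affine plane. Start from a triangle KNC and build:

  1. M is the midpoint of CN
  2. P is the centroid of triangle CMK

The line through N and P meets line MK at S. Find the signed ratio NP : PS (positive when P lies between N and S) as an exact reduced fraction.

NP:PS = -4

Assign K = (0, 0), N = (1, 0), C = (0, 1) — the answer is frame-independent, so this choice is without loss of generality.
1. M is the midpoint of CN ⇒ M = (1/2, 1/2)
2. P is the centroid of triangle CMK ⇒ P = (1/6, 1/2)
line NP meets MK at S = (3/8, 3/8)
P = N + t·(S−N) with t = 4/3, so NP:PS = 4/3:-1/3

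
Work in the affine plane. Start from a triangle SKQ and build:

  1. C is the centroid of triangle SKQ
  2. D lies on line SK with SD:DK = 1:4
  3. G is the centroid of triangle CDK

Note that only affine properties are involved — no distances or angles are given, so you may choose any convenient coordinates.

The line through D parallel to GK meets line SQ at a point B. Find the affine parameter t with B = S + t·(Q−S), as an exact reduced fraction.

t = 1/22

Choose coordinates S = (0, 0), K = (1, 0), Q = (0, 1).
1. C is the centroid of triangle SKQ ⇒ C = (1/3, 1/3)
2. D lies on line SK with SD:DK = 1:4 ⇒ D = (1/5, 0)
3. G is the centroid of triangle CDK ⇒ G = (23/45, 1/9)
through D parallel to GK: direction (22/45, -1/9); meets SQ at B = (0, 1/22)
B = S + t·(Q−S) with t = 1/22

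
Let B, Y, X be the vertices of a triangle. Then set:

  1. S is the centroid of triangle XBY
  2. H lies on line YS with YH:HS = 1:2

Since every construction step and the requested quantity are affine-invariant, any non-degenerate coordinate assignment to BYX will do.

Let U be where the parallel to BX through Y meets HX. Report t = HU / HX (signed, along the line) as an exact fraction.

Set B = (0, 0), Y = (1, 0), X = (0, 1); any affine frame gives the same invariant.
1. S is the centroid of triangle XBY ⇒ S = (1/3, 1/3)
2. H lies on line YS with YH:HS = 1:2 ⇒ H = (7/9, 1/9)
through Y parallel to BX: direction (0, 1); meets HX at U = (1, -1/7)
U = H + t·(X−H) with t = -2/7

t = -2/7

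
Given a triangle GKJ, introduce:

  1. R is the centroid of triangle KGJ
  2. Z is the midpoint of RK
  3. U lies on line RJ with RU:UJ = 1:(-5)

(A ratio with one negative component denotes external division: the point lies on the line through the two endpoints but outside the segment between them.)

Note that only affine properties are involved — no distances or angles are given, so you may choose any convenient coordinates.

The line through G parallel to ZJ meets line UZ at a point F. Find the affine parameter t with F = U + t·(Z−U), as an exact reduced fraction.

t = -11/5

Assign G = (0, 0), K = (1, 0), J = (0, 1) — the answer is frame-independent, so this choice is without loss of generality.
1. R is the centroid of triangle KGJ ⇒ R = (1/3, 1/3)
2. Z is the midpoint of RK ⇒ Z = (2/3, 1/6)
3. U lies on line RJ with RU:UJ = 1:(-5) ⇒ U = (5/12, 1/6)
through G parallel to ZJ: direction (-2/3, 5/6); meets UZ at F = (-2/15, 1/6)
F = U + t·(Z−U) with t = -11/5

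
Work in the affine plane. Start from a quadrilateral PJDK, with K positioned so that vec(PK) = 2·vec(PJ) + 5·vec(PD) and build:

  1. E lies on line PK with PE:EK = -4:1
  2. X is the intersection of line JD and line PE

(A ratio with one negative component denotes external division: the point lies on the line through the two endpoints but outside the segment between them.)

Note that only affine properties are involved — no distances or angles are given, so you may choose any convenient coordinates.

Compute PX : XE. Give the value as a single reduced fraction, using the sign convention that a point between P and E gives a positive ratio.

Work in coordinates with P = (0, 0), J = (1, 0), D = (0, 1), K = (2, 5).
1. E lies on line PK with PE:EK = -4:1 ⇒ E = (8/3, 20/3)
2. X is the intersection of line JD and line PE ⇒ X = (2/7, 5/7)
X = P + t·(E−P) with t = 3/28, so PX:XE = t:(1−t) = 3/28:25/28

PX:XE = 3/25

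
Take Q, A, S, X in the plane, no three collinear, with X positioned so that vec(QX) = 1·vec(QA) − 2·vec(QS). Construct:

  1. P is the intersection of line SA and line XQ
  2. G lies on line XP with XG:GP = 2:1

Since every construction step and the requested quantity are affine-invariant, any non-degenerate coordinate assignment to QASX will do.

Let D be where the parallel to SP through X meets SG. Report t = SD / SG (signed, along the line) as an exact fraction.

Set Q = (0, 0), A = (1, 0), S = (0, 1), X = (1, -2); any affine frame gives the same invariant.
1. P is the intersection of line SA and line XQ ⇒ P = (-1, 2)
2. G lies on line XP with XG:GP = 2:1 ⇒ G = (-1/3, 2/3)
through X parallel to SP: direction (-1, 1); meets SG at D = (-1, 0)
D = S + t·(G−S) with t = 3

t = 3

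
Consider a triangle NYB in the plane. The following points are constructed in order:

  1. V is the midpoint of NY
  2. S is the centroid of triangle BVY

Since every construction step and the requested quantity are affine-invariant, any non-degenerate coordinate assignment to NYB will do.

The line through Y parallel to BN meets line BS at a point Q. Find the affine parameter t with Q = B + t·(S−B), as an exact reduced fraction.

t = 2

Choose coordinates N = (0, 0), Y = (1, 0), B = (0, 1).
1. V is the midpoint of NY ⇒ V = (1/2, 0)
2. S is the centroid of triangle BVY ⇒ S = (1/2, 1/3)
through Y parallel to BN: direction (0, -1); meets BS at Q = (1, -1/3)
Q = B + t·(S−B) with t = 2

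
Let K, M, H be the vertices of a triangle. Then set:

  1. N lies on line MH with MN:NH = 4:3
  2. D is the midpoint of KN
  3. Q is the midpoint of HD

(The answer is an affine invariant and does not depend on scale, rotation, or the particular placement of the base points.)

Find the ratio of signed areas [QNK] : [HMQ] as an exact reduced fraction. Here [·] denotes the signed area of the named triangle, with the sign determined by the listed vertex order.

Work in coordinates with K = (0, 0), M = (1, 0), H = (0, 1).
1. N lies on line MH with MN:NH = 4:3 ⇒ N = (3/7, 4/7)
2. D is the midpoint of KN ⇒ D = (3/14, 2/7)
3. Q is the midpoint of HD ⇒ Q = (3/28, 9/14)
2·[QNK] = -3/14, 2·[HMQ] = -1/4
[QNK]:[HMQ] = -3/14:-1/4 = 6/7

[QNK]:[HMQ] = 6/7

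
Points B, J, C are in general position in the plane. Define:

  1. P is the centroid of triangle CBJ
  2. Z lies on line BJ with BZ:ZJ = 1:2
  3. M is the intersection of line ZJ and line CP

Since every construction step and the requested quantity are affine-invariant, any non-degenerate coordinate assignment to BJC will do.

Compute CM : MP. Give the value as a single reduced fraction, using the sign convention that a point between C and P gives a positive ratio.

Choose coordinates B = (0, 0), J = (1, 0), C = (0, 1).
1. P is the centroid of triangle CBJ ⇒ P = (1/3, 1/3)
2. Z lies on line BJ with BZ:ZJ = 1:2 ⇒ Z = (1/3, 0)
3. M is the intersection of line ZJ and line CP ⇒ M = (1/2, 0)
M = C + t·(P−C) with t = 3/2, so CM:MP = t:(1−t) = 3/2:-1/2

CM:MP = -3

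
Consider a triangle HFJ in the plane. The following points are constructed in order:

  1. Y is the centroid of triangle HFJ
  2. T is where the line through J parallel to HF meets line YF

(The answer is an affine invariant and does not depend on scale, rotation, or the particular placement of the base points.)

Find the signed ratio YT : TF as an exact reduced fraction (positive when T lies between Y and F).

YT:TF = -2/3

Work in coordinates with H = (0, 0), F = (1, 0), J = (0, 1).
1. Y is the centroid of triangle HFJ ⇒ Y = (1/3, 1/3)
2. T is where the line through J parallel to HF meets line YF ⇒ T = (-1, 1)
T = Y + t·(F−Y) with t = -2, so YT:TF = t:(1−t) = -2:3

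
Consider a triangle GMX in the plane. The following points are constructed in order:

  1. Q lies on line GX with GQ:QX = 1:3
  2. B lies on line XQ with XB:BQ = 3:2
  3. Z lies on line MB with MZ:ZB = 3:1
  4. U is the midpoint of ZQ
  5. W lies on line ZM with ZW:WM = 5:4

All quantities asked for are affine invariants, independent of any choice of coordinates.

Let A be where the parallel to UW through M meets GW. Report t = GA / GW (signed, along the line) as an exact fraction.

t = 71/95

Work in coordinates with G = (0, 0), M = (1, 0), X = (0, 1).
1. Q lies on line GX with GQ:QX = 1:3 ⇒ Q = (0, 1/4)
2. B lies on line XQ with XB:BQ = 3:2 ⇒ B = (0, 11/20)
3. Z lies on line MB with MZ:ZB = 3:1 ⇒ Z = (1/4, 33/80)
4. U is the midpoint of ZQ ⇒ U = (1/8, 53/160)
5. W lies on line ZM with ZW:WM = 5:4 ⇒ W = (2/3, 11/60)
through M parallel to UW: direction (13/24, -71/480); meets GW at A = (142/285, 781/5700)
A = G + t·(W−G) with t = 71/95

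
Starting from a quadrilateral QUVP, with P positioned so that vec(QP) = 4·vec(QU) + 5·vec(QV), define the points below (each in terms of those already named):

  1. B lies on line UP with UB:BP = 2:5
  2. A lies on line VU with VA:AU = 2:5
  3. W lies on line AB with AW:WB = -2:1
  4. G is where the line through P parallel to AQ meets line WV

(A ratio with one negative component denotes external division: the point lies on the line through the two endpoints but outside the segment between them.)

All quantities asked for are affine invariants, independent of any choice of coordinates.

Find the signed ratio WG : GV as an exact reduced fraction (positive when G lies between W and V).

WG:GV = 5/21

Work in coordinates with Q = (0, 0), U = (1, 0), V = (0, 1), P = (4, 5).
1. B lies on line UP with UB:BP = 2:5 ⇒ B = (13/7, 10/7)
2. A lies on line VU with VA:AU = 2:5 ⇒ A = (2/7, 5/7)
3. W lies on line AB with AW:WB = -2:1 ⇒ W = (24/7, 15/7)
4. G is where the line through P parallel to AQ meets line WV ⇒ G = (36/13, 25/13)
G = W + t·(V−W) with t = 5/26, so WG:GV = t:(1−t) = 5/26:21/26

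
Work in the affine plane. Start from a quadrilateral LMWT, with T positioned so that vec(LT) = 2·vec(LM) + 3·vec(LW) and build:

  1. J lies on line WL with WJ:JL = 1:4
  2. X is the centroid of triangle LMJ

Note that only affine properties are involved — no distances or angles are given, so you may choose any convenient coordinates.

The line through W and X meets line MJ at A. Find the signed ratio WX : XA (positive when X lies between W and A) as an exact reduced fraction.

WX:XA = -7/4

Work in coordinates with L = (0, 0), M = (1, 0), W = (0, 1), T = (2, 3).
1. J lies on line WL with WJ:JL = 1:4 ⇒ J = (0, 4/5)
2. X is the centroid of triangle LMJ ⇒ X = (1/3, 4/15)
line WX meets MJ at A = (1/7, 24/35)
X = W + t·(A−W) with t = 7/3, so WX:XA = 7/3:-4/3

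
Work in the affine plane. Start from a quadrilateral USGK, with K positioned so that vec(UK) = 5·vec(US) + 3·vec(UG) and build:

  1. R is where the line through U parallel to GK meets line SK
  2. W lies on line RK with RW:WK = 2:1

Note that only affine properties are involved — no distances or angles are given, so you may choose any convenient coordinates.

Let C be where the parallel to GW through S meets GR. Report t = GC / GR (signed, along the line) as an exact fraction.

Assign U = (0, 0), S = (1, 0), G = (0, 1), K = (5, 3) — the answer is frame-independent, so this choice is without loss of generality.
1. R is where the line through U parallel to GK meets line SK ⇒ R = (15/7, 6/7)
2. W lies on line RK with RW:WK = 2:1 ⇒ W = (85/21, 16/7)
through S parallel to GW: direction (85/21, 9/7); meets GR at C = (24/7, 27/35)
C = G + t·(R−G) with t = 8/5

t = 8/5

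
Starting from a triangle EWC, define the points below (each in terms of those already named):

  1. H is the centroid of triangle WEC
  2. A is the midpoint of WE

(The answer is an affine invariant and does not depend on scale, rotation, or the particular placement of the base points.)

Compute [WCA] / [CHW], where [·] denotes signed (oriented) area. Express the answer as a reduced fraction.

Choose coordinates E = (0, 0), W = (1, 0), C = (0, 1).
1. H is the centroid of triangle WEC ⇒ H = (1/3, 1/3)
2. A is the midpoint of WE ⇒ A = (1/2, 0)
2·[WCA] = 1/2, 2·[CHW] = 1/3
[WCA]:[CHW] = 1/2:1/3 = 3/2

[WCA]:[CHW] = 3/2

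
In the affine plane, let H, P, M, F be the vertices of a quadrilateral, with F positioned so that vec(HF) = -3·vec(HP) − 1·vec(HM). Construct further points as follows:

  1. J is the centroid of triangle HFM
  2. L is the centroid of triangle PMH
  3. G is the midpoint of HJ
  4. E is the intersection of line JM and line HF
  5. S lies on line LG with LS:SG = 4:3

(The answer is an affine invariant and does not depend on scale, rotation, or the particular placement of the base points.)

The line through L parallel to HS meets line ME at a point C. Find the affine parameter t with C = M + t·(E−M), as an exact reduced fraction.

t = 1/9

Choose coordinates H = (0, 0), P = (1, 0), M = (0, 1), F = (-3, -1).
1. J is the centroid of triangle HFM ⇒ J = (-1, 0)
2. L is the centroid of triangle PMH ⇒ L = (1/3, 1/3)
3. G is the midpoint of HJ ⇒ G = (-1/2, 0)
4. E is the intersection of line JM and line HF ⇒ E = (-3/2, -1/2)
5. S lies on line LG with LS:SG = 4:3 ⇒ S = (-1/7, 1/7)
through L parallel to HS: direction (-1/7, 1/7); meets ME at C = (-1/6, 5/6)
C = M + t·(E−M) with t = 1/9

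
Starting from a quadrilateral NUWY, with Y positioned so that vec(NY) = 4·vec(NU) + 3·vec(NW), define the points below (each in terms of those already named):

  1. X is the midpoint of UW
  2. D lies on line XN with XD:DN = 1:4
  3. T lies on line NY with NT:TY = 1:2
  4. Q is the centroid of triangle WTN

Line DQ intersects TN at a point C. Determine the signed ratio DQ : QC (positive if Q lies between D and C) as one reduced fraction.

Work in coordinates with N = (0, 0), U = (1, 0), W = (0, 1), Y = (4, 3).
1. X is the midpoint of UW ⇒ X = (1/2, 1/2)
2. D lies on line XN with XD:DN = 1:4 ⇒ D = (2/5, 2/5)
3. T lies on line NY with NT:TY = 1:2 ⇒ T = (4/3, 1)
4. Q is the centroid of triangle WTN ⇒ Q = (4/9, 2/3)
line DQ meets TN at C = (8/21, 2/7)
Q = D + t·(C−D) with t = -7/3, so DQ:QC = -7/3:10/3

DQ:QC = -7/10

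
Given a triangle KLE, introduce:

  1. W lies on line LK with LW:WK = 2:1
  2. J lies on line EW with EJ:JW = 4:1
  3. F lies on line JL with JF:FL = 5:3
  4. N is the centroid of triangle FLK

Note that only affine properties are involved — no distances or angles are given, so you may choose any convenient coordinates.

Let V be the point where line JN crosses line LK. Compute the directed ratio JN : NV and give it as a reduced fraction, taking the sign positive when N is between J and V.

JN:NV = 7

Assign K = (0, 0), L = (1, 0), E = (0, 1) — the answer is frame-independent, so this choice is without loss of generality.
1. W lies on line LK with LW:WK = 2:1 ⇒ W = (1/3, 0)
2. J lies on line EW with EJ:JW = 4:1 ⇒ J = (4/15, 1/5)
3. F lies on line JL with JF:FL = 5:3 ⇒ F = (29/40, 3/40)
4. N is the centroid of triangle FLK ⇒ N = (23/40, 1/40)
line JN meets LK at V = (13/21, 0)
N = J + t·(V−J) with t = 7/8, so JN:NV = 7/8:1/8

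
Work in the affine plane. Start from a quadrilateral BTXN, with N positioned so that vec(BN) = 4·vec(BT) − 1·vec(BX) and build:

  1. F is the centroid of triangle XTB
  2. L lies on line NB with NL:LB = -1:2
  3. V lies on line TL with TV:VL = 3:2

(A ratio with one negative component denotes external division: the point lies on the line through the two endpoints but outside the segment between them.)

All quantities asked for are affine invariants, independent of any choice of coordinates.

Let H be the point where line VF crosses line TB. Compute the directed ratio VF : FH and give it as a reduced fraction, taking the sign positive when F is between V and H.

Assign B = (0, 0), T = (1, 0), X = (0, 1), N = (4, -1) — the answer is frame-independent, so this choice is without loss of generality.
1. F is the centroid of triangle XTB ⇒ F = (1/3, 1/3)
2. L lies on line NB with NL:LB = -1:2 ⇒ L = (8, -2)
3. V lies on line TL with TV:VL = 3:2 ⇒ V = (26/5, -6/5)
line VF meets TB at H = (32/23, 0)
F = V + t·(H−V) with t = 23/18, so VF:FH = 23/18:-5/18

VF:FH = -23/5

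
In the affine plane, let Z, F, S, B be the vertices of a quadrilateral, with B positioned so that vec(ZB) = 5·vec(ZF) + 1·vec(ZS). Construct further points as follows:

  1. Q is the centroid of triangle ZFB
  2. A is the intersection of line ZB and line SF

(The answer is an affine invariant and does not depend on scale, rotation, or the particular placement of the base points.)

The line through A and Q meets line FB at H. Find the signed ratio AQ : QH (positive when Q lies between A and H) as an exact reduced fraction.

AQ:QH = 3/2

Choose coordinates Z = (0, 0), F = (1, 0), S = (0, 1), B = (5, 1).
1. Q is the centroid of triangle ZFB ⇒ Q = (2, 1/3)
2. A is the intersection of line ZB and line SF ⇒ A = (5/6, 1/6)
line AQ meets FB at H = (25/9, 4/9)
Q = A + t·(H−A) with t = 3/5, so AQ:QH = 3/5:2/5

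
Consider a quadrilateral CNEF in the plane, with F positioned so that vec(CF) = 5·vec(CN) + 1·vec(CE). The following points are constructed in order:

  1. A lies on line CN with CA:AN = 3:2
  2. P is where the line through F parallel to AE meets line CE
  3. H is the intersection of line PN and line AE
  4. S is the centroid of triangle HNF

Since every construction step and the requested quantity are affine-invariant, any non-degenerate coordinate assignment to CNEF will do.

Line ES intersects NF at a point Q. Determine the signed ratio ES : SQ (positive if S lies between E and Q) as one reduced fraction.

ES:SQ = -11/2

Work in coordinates with C = (0, 0), N = (1, 0), E = (0, 1), F = (5, 1).
1. A lies on line CN with CA:AN = 3:2 ⇒ A = (3/5, 0)
2. P is where the line through F parallel to AE meets line CE ⇒ P = (0, 28/3)
3. H is the intersection of line PN and line AE ⇒ H = (25/23, -56/69)
4. S is the centroid of triangle HNF ⇒ S = (163/69, 13/207)
line ES meets NF at Q = (489/253, 59/253)
S = E + t·(Q−E) with t = 11/9, so ES:SQ = 11/9:-2/9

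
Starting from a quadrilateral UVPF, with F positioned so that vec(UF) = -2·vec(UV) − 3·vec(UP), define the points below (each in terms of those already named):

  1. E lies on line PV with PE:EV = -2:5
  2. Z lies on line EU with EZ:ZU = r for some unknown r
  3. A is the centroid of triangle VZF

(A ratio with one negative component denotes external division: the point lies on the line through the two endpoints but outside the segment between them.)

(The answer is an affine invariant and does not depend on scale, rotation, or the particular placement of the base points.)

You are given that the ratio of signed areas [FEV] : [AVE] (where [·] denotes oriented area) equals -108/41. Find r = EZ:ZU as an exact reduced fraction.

Choose coordinates U = (0, 0), V = (1, 0), P = (0, 1), F = (-2, -3).
1. E lies on line PV with PE:EV = -2:5 ⇒ E = (-2/3, 5/3)
2. With EZ:ZU = r, write λ = r/(r+1) so Z = E + λ·(U−E); Z is affine-linear in λ
3. A is the centroid of triangle VZF ⇒ A is an affine combination of earlier points and hence also affine-linear in λ
Every point depending on Z is an affine combination of Z and λ-independent points, so each such coordinate is linear in λ; the λ² term in each signed area is a multiple of (U−E)×(U−E) = 0, so 2·[FEV] and 2·[AVE] are each linear in λ. Evaluating at λ=0 and λ=1:
  2·[FEV] = -10,   2·[AVE] = 5/9·λ + 10/3
So [FEV]:[AVE] = (-10) / (5/9·λ + 10/3). Setting this equal to -108/41:
  -10 = -108/41·(5/9·λ + 10/3)  ⇒  λ = 5/6
Then r = λ/(1−λ) = (5/6)/(1/6) = 5. Check: with r = 5, Z = (-1/9, 5/18) and [FEV]:[AVE] = -108/41 as required.

r = 5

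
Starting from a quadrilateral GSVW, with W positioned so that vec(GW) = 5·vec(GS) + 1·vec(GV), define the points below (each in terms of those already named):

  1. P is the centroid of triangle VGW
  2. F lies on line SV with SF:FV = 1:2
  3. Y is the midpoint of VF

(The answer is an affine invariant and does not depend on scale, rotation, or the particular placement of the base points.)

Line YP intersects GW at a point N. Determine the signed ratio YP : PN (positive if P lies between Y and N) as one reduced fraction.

YP:PN = 4/5

Work in coordinates with G = (0, 0), S = (1, 0), V = (0, 1), W = (5, 1).
1. P is the centroid of triangle VGW ⇒ P = (5/3, 2/3)
2. F lies on line SV with SF:FV = 1:2 ⇒ F = (2/3, 1/3)
3. Y is the midpoint of VF ⇒ Y = (1/3, 2/3)
line YP meets GW at N = (10/3, 2/3)
P = Y + t·(N−Y) with t = 4/9, so YP:PN = 4/9:5/9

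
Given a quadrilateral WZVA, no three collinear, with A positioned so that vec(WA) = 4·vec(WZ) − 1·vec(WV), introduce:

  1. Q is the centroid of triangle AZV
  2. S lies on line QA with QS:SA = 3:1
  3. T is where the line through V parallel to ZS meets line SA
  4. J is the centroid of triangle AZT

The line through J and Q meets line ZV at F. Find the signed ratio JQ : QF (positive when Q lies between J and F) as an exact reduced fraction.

Assign W = (0, 0), Z = (1, 0), V = (0, 1), A = (4, -1) — the answer is frame-independent, so this choice is without loss of generality.
1. Q is the centroid of triangle AZV ⇒ Q = (5/3, 0)
2. S lies on line QA with QS:SA = 3:1 ⇒ S = (41/12, -3/4)
3. T is where the line through V parallel to ZS meets line SA ⇒ T = (-29/12, 7/4)
4. J is the centroid of triangle AZT ⇒ J = (31/36, 1/4)
line JQ meets ZV at F = (7/10, 3/10)
Q = J + t·(F−J) with t = -5, so JQ:QF = -5:6

JQ:QF = -5/6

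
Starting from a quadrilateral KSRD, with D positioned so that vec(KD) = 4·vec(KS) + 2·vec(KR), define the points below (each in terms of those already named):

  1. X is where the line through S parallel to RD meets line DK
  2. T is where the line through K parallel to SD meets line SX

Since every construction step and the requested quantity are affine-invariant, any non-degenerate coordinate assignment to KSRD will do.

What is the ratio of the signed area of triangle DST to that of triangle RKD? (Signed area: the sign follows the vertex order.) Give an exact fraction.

Work in coordinates with K = (0, 0), S = (1, 0), R = (0, 1), D = (4, 2).
1. X is where the line through S parallel to RD meets line DK ⇒ X = (-1, -1/2)
2. T is where the line through K parallel to SD meets line SX ⇒ T = (-3/5, -2/5)
2·[DST] = -2, 2·[RKD] = 4
[DST]:[RKD] = -2:4 = -1/2

[DST]:[RKD] = -1/2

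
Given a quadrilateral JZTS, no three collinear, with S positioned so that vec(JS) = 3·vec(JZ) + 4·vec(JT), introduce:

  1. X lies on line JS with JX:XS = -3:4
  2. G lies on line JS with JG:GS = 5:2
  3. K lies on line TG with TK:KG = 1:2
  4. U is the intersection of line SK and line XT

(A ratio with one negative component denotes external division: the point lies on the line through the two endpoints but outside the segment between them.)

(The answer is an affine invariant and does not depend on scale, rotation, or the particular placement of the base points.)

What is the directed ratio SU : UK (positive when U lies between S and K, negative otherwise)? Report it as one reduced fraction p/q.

Set J = (0, 0), Z = (1, 0), T = (0, 1), S = (3, 4); any affine frame gives the same invariant.
1. X lies on line JS with JX:XS = -3:4 ⇒ X = (-9, -12)
2. G lies on line JS with JG:GS = 5:2 ⇒ G = (15/7, 20/7)
3. K lies on line TG with TK:KG = 1:2 ⇒ K = (5/7, 34/21)
4. U is the intersection of line SK and line XT ⇒ U = (-9/29, 16/29)
U = S + t·(K−S) with t = 42/29, so SU:UK = t:(1−t) = 42/29:-13/29

SU:UK = -42/13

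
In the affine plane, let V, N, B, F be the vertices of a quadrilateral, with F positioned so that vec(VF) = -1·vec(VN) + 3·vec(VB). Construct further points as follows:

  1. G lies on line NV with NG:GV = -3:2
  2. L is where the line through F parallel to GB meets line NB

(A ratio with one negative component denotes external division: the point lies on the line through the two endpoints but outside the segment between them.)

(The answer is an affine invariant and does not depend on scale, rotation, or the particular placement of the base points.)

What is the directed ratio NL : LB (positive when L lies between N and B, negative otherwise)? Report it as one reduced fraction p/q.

NL:LB = -8/5

Work in coordinates with V = (0, 0), N = (1, 0), B = (0, 1), F = (-1, 3).
1. G lies on line NV with NG:GV = -3:2 ⇒ G = (-2, 0)
2. L is where the line through F parallel to GB meets line NB ⇒ L = (-5/3, 8/3)
L = N + t·(B−N) with t = 8/3, so NL:LB = t:(1−t) = 8/3:-5/3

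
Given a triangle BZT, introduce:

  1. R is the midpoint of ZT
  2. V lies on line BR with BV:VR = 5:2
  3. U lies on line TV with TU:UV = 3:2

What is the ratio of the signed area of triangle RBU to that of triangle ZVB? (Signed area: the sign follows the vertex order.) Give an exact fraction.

Assign B = (0, 0), Z = (1, 0), T = (0, 1) — the answer is frame-independent, so this choice is without loss of generality.
1. R is the midpoint of ZT ⇒ R = (1/2, 1/2)
2. V lies on line BR with BV:VR = 5:2 ⇒ V = (5/14, 5/14)
3. U lies on line TV with TU:UV = 3:2 ⇒ U = (3/14, 43/70)
2·[RBU] = -1/5, 2·[ZVB] = 5/14
[RBU]:[ZVB] = -1/5:5/14 = -14/25

[RBU]:[ZVB] = -14/25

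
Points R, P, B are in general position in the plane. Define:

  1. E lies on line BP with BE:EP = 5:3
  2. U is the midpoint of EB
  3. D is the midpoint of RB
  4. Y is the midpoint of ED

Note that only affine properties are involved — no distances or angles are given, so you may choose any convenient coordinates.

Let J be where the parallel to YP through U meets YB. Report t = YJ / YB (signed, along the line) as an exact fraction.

Assign R = (0, 0), P = (1, 0), B = (0, 1) — the answer is frame-independent, so this choice is without loss of generality.
1. E lies on line BP with BE:EP = 5:3 ⇒ E = (5/8, 3/8)
2. U is the midpoint of EB ⇒ U = (5/16, 11/16)
3. D is the midpoint of RB ⇒ D = (0, 1/2)
4. Y is the midpoint of ED ⇒ Y = (5/16, 7/16)
through U parallel to YP: direction (11/16, -7/16); meets YB at J = (25/256, 211/256)
J = Y + t·(B−Y) with t = 11/16

t = 11/16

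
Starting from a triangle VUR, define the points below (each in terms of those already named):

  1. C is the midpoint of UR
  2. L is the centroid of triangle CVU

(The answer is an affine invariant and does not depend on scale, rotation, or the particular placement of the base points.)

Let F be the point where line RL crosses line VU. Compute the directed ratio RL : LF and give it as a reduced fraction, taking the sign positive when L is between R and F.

Work in coordinates with V = (0, 0), U = (1, 0), R = (0, 1).
1. C is the midpoint of UR ⇒ C = (1/2, 1/2)
2. L is the centroid of triangle CVU ⇒ L = (1/2, 1/6)
line RL meets VU at F = (3/5, 0)
L = R + t·(F−R) with t = 5/6, so RL:LF = 5/6:1/6

RL:LF = 5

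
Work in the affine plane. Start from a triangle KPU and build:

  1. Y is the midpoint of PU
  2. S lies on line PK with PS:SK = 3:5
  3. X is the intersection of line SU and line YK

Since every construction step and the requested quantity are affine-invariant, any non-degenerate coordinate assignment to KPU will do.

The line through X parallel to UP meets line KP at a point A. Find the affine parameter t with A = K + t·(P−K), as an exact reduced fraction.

t = 10/13

Work in coordinates with K = (0, 0), P = (1, 0), U = (0, 1).
1. Y is the midpoint of PU ⇒ Y = (1/2, 1/2)
2. S lies on line PK with PS:SK = 3:5 ⇒ S = (5/8, 0)
3. X is the intersection of line SU and line YK ⇒ X = (5/13, 5/13)
through X parallel to UP: direction (1, -1); meets KP at A = (10/13, 0)
A = K + t·(P−K) with t = 10/13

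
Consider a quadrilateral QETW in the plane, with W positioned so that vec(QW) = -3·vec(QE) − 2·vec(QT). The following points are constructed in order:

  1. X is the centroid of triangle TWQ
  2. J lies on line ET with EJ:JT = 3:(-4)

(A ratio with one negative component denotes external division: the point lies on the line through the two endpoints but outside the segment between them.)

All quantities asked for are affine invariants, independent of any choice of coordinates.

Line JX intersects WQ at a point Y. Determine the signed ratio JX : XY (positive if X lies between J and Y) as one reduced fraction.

Set Q = (0, 0), E = (1, 0), T = (0, 1), W = (-3, -2); any affine frame gives the same invariant.
1. X is the centroid of triangle TWQ ⇒ X = (-1, -1/3)
2. J lies on line ET with EJ:JT = 3:(-4) ⇒ J = (4, -3)
line JX meets WQ at Y = (-13/18, -13/27)
X = J + t·(Y−J) with t = 18/17, so JX:XY = 18/17:-1/17

JX:XY = -18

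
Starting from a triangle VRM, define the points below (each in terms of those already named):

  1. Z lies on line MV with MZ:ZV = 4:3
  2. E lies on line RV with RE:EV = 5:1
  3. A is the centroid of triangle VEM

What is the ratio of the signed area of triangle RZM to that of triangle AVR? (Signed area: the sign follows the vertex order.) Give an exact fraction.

[RZM]:[AVR] = -12/7

Set V = (0, 0), R = (1, 0), M = (0, 1); any affine frame gives the same invariant.
1. Z lies on line MV with MZ:ZV = 4:3 ⇒ Z = (0, 3/7)
2. E lies on line RV with RE:EV = 5:1 ⇒ E = (1/6, 0)
3. A is the centroid of triangle VEM ⇒ A = (1/18, 1/3)
2·[RZM] = -4/7, 2·[AVR] = 1/3
[RZM]:[AVR] = -4/7:1/3 = -12/7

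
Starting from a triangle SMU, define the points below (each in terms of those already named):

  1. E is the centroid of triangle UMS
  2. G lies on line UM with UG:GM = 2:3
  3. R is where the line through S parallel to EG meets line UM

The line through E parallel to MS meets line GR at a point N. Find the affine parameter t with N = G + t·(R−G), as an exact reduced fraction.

t = -4/3

Assign S = (0, 0), M = (1, 0), U = (0, 1) — the answer is frame-independent, so this choice is without loss of generality.
1. E is the centroid of triangle UMS ⇒ E = (1/3, 1/3)
2. G lies on line UM with UG:GM = 2:3 ⇒ G = (2/5, 3/5)
3. R is where the line through S parallel to EG meets line UM ⇒ R = (1/5, 4/5)
through E parallel to MS: direction (-1, 0); meets GR at N = (2/3, 1/3)
N = G + t·(R−G) with t = -4/3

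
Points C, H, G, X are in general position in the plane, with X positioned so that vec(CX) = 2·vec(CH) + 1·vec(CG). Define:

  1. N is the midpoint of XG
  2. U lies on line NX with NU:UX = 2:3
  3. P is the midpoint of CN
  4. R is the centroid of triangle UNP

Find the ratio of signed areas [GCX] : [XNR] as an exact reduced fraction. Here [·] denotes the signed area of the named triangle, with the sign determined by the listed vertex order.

Work in coordinates with C = (0, 0), H = (1, 0), G = (0, 1), X = (2, 1).
1. N is the midpoint of XG ⇒ N = (1, 1)
2. U lies on line NX with NU:UX = 2:3 ⇒ U = (7/5, 1)
3. P is the midpoint of CN ⇒ P = (1/2, 1/2)
4. R is the centroid of triangle UNP ⇒ R = (29/30, 5/6)
2·[GCX] = 2, 2·[XNR] = 1/6
[GCX]:[XNR] = 2:1/6 = 12

[GCX]:[XNR] = 12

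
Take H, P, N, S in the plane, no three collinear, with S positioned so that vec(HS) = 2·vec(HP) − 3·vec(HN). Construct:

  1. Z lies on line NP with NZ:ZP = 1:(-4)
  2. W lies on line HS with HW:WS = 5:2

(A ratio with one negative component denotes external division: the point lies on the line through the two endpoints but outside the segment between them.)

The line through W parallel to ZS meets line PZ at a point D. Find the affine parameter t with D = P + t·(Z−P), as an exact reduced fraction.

t = 33/28

Work in coordinates with H = (0, 0), P = (1, 0), N = (0, 1), S = (2, -3).
1. Z lies on line NP with NZ:ZP = 1:(-4) ⇒ Z = (-1/3, 4/3)
2. W lies on line HS with HW:WS = 5:2 ⇒ W = (10/7, -15/7)
through W parallel to ZS: direction (7/3, -13/3); meets PZ at D = (-4/7, 11/7)
D = P + t·(Z−P) with t = 33/28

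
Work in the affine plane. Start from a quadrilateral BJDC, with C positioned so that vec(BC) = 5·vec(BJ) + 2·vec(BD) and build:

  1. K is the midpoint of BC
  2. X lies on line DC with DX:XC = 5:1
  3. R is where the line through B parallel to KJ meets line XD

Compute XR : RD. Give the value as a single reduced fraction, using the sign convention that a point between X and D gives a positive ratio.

Work in coordinates with B = (0, 0), J = (1, 0), D = (0, 1), C = (5, 2).
1. K is the midpoint of BC ⇒ K = (5/2, 1)
2. X lies on line DC with DX:XC = 5:1 ⇒ X = (25/6, 11/6)
3. R is where the line through B parallel to KJ meets line XD ⇒ R = (15/7, 10/7)
R = X + t·(D−X) with t = 17/35, so XR:RD = t:(1−t) = 17/35:18/35

XR:RD = 17/18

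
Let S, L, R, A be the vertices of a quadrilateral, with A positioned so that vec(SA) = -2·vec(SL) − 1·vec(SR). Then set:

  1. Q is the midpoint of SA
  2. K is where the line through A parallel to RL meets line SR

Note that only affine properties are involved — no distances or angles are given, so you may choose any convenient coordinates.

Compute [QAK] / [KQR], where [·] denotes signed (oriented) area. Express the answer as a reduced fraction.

Set S = (0, 0), L = (1, 0), R = (0, 1), A = (-2, -1); any affine frame gives the same invariant.
1. Q is the midpoint of SA ⇒ Q = (-1, -1/2)
2. K is where the line through A parallel to RL meets line SR ⇒ K = (0, -3)
2·[QAK] = 3, 2·[KQR] = -4
[QAK]:[KQR] = 3:-4 = -3/4

[QAK]:[KQR] = -3/4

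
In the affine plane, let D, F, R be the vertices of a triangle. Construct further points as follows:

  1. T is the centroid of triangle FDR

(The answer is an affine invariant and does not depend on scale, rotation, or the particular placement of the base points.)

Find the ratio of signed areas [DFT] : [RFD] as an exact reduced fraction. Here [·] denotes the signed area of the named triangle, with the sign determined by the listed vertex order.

[DFT]:[RFD] = -1/3

Choose coordinates D = (0, 0), F = (1, 0), R = (0, 1).
1. T is the centroid of triangle FDR ⇒ T = (1/3, 1/3)
2·[DFT] = 1/3, 2·[RFD] = -1
[DFT]:[RFD] = 1/3:-1 = -1/3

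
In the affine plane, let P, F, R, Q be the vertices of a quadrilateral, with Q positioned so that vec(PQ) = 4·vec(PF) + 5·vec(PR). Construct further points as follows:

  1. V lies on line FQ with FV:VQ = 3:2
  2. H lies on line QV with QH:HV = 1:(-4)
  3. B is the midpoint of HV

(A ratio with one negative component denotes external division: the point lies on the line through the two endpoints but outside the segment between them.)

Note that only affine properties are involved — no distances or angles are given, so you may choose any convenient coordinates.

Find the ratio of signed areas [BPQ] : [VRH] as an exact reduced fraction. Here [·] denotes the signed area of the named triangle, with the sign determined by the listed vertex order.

[BPQ]:[VRH] = 5/32

Choose coordinates P = (0, 0), F = (1, 0), R = (0, 1), Q = (4, 5).
1. V lies on line FQ with FV:VQ = 3:2 ⇒ V = (14/5, 3)
2. H lies on line QV with QH:HV = 1:(-4) ⇒ H = (22/5, 17/3)
3. B is the midpoint of HV ⇒ B = (18/5, 13/3)
2·[BPQ] = -2/3, 2·[VRH] = -64/15
[BPQ]:[VRH] = -2/3:-64/15 = 5/32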